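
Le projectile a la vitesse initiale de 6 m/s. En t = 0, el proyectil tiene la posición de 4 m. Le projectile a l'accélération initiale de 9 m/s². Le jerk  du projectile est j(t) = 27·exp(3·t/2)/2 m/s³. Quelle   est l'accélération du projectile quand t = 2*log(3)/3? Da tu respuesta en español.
Necesitamos integrar nuestra ecuación de la sacudida j(t) = 27·exp(3·t/2)/2 1 vez. Tomando ∫j(t)dt y aplicando a(0) = 9, encontramos a(t) = 9·exp(3·t/2). Tenemos la aceleración a(t) = 9·exp(3·t/2). Sustituyendo t = 2*log(3)/3: a(2*log(3)/3) = 27.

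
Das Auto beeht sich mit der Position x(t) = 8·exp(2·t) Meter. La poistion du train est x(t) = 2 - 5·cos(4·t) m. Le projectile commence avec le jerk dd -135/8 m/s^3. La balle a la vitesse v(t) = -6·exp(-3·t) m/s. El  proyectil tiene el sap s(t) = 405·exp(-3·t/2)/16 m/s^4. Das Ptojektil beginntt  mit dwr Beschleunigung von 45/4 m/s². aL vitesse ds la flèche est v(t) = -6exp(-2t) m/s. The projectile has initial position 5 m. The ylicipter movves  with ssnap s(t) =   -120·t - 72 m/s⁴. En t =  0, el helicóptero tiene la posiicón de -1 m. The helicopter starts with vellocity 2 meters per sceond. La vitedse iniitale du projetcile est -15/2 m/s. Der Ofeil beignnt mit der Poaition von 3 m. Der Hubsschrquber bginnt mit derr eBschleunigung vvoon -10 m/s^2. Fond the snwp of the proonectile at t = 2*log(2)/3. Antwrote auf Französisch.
De l'équation du snap s(t) = 405·exp(-3·t/2)/16, nous substituons t = 2*log(2)/3 pour obtenir s = 405/32.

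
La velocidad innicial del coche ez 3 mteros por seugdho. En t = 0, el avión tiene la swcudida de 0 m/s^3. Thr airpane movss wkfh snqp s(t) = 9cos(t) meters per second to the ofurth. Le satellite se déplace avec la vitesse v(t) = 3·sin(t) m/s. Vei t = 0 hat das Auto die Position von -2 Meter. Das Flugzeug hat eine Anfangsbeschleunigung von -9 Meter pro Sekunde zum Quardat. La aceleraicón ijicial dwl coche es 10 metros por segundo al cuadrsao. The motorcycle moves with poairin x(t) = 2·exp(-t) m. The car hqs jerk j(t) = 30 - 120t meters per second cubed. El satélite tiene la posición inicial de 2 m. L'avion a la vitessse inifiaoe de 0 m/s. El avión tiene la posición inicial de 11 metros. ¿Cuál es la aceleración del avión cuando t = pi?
Partiendo del snap s(t) = 9·cos(t), tomamos 2 antiderivadas. La integral del snap es la sacudida. Usando j(0) = 0, obtenemos j(t) = 9·sin(t). Integrando la sacudida y usando la condición inicial a(0) = -9, obtenemos a(t) = -9·cos(t). Tenemos la aceleración a(t) = -9·cos(t). Sustituyendo t = pi: a(pi) = 9.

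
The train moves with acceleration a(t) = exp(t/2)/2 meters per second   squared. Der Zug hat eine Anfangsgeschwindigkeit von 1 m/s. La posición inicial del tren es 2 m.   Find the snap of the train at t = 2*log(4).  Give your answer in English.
To solve this, we need to take 2 derivatives of our acceleration equation a(t) = exp(t/2)/2. Taking d/dt of a(t), we find j(t) = exp(t/2)/4. Differentiating jerk, we get snap: s(t) = exp(t/2)/8. From the given snap equation s(t) = exp(t/2)/8, we substitute t = 2*log(4) to get s = 1/2.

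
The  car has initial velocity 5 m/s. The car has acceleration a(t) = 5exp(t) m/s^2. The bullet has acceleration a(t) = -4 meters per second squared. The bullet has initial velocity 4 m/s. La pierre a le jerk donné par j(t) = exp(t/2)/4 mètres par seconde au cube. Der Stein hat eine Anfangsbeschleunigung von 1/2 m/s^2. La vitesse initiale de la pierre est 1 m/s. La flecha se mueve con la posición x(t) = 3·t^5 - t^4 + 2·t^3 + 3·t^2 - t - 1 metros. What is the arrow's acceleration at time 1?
Starting from position x(t) = 3·t^5 - t^4 + 2·t^3 + 3·t^2 - t - 1, we take 2 derivatives. Taking d/dt of x(t), we find v(t) = 15·t^4 - 4·t^3 + 6·t^2 + 6·t - 1. The derivative of velocity gives acceleration: a(t) = 60·t^3 - 12·t^2 + 12·t + 6. Using a(t) = 60·t^3 - 12·t^2 + 12·t + 6 and substituting t = 1, we find a = 66.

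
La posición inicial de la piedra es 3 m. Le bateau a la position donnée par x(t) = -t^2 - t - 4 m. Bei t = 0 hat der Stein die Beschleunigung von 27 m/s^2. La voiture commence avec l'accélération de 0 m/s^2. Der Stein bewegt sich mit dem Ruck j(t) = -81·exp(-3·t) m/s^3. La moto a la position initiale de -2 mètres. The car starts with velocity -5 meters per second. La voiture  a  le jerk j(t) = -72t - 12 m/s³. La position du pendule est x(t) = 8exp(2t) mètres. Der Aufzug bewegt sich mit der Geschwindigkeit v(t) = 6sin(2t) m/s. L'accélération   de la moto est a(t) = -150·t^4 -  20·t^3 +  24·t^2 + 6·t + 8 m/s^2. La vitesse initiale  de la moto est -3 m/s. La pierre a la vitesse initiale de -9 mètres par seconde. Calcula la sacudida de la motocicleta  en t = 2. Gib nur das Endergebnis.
La sacudida en t = 2 es j = -4938.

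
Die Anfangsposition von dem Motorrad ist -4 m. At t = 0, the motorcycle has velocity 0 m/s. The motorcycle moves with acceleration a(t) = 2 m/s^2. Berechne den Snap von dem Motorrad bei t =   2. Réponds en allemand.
Wir müssen unsere Gleichung für die Beschleunigung a(t) = 2 2-mal ableiten. Die Ableitung von der Beschleunigung ergibt den Ruck: j(t) = 0. Durch Ableiten von dem Ruck erhalten wir den Snap: s(t) = 0. Wir haben den Snap s(t) = 0. Durch Einsetzen von t = 2: s(2) = 0.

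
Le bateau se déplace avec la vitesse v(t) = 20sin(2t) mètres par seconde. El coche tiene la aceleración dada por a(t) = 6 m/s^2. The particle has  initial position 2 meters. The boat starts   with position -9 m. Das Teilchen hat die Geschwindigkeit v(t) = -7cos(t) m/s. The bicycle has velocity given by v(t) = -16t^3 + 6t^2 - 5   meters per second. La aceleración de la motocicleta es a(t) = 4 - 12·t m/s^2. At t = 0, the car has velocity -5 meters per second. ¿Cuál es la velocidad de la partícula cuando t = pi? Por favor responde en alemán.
Mit v(t) = -7·cos(t) und Einsetzen von t = pi, finden wir v = 7.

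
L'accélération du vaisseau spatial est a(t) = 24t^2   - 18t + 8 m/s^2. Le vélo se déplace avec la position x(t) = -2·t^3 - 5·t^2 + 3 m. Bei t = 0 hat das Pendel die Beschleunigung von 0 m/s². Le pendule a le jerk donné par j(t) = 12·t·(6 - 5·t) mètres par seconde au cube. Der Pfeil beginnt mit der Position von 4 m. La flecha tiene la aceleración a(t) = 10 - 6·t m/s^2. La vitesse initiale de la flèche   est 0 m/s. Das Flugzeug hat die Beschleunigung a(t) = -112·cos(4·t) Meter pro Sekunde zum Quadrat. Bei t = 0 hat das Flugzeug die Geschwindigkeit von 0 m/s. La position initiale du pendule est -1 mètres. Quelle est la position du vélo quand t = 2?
En utilisant x(t) = -2·t^3 - 5·t^2 + 3 et en substituant t = 2, nous trouvons x = -33.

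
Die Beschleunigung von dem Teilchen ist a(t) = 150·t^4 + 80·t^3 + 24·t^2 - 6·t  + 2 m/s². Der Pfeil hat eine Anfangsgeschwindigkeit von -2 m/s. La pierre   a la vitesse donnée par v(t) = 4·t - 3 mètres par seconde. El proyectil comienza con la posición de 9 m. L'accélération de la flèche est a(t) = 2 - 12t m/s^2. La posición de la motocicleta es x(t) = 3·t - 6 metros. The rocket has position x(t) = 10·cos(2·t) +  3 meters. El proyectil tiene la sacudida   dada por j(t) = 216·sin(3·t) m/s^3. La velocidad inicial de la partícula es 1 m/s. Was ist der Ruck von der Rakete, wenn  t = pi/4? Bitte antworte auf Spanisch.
Partiendo de la posición x(t) = 10·cos(2·t) + 3, tomamos 3 derivadas. La derivada de la posición da la velocidad: v(t) = -20·sin(2·t). La derivada de la velocidad da la aceleración: a(t) = -40·cos(2·t). La derivada de la aceleración da la sacudida: j(t) = 80·sin(2·t). Tenemos la sacudida j(t) = 80·sin(2·t). Sustituyendo t = pi/4: j(pi/4) = 80.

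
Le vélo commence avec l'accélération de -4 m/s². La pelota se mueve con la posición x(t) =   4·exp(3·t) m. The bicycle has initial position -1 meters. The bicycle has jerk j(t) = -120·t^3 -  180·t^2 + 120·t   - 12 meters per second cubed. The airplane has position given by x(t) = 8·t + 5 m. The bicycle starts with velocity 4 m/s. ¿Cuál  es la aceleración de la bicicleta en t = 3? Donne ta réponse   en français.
En partant du jerk j(t) = -120·t^3 - 180·t^2 + 120·t - 12, nous prenons 1 intégrale. L'intégrale du jerk est l'accélération. En utilisant a(0) = -4, nous obtenons a(t) = -30·t^4 - 60·t^3 + 60·t^2 - 12·t - 4. De l'équation de l'accélération a(t) = -30·t^4 - 60·t^3 + 60·t^2 - 12·t - 4, nous substituons t = 3 pour obtenir a = -3550.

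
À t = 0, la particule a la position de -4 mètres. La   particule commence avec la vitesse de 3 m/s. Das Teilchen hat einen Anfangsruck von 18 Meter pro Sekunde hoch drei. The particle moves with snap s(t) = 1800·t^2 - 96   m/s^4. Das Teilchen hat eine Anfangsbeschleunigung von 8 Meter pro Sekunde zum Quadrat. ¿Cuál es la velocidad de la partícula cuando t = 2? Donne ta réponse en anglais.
We need to integrate our snap equation s(t) = 1800·t^2 - 96 3 times. Finding the antiderivative of s(t) and using j(0) = 18: j(t) = 600·t^3 - 96·t + 18. Finding the integral of j(t) and using a(0) = 8: a(t) = 150·t^4 - 48·t^2 + 18·t + 8. The antiderivative of acceleration, with v(0) = 3, gives velocity: v(t) = 30·t^5 - 16·t^3 + 9·t^2 + 8·t + 3. Using v(t) = 30·t^5 - 16·t^3 + 9·t^2 + 8·t + 3 and substituting t = 2, we find v = 887.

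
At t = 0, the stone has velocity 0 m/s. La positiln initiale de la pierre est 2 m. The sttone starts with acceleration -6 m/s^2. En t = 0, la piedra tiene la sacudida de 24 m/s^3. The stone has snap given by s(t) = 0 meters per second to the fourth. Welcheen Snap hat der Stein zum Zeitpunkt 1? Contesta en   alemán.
Aus der Gleichung für den Snap s(t) = 0, setzen wir t = 1 ein und erhalten s = 0.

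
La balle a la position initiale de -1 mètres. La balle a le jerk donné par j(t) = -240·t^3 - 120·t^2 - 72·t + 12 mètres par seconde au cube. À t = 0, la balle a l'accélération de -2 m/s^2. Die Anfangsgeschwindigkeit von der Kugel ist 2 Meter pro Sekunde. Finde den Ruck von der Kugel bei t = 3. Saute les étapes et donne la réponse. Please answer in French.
j(3) = -7764.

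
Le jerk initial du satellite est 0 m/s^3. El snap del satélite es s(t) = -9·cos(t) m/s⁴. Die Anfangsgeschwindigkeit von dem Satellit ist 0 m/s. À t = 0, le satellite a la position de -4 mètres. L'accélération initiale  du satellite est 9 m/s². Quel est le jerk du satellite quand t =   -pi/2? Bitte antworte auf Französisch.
Pour résoudre ceci, nous devons prendre 1 primitive de notre équation du snap s(t) = -9·cos(t). En intégrant le snap et en utilisant la condition initiale j(0) = 0, nous obtenons j(t) = -9·sin(t). Nous avons le jerk j(t) = -9·sin(t). En substituant t = -pi/2: j(-pi/2) = 9.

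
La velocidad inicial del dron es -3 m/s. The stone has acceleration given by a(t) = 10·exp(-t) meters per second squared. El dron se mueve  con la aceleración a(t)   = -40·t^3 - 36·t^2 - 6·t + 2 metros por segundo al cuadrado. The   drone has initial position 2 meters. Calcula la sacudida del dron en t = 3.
Debemos derivar nuestra ecuación de la aceleración a(t) = -40·t^3 - 36·t^2 - 6·t + 2 1 vez. Derivando la aceleración, obtenemos la sacudida: j(t) = -120·t^2 - 72·t - 6. Tenemos la sacudida j(t) = -120·t^2 - 72·t - 6. Sustituyendo t = 3: j(3) = -1302.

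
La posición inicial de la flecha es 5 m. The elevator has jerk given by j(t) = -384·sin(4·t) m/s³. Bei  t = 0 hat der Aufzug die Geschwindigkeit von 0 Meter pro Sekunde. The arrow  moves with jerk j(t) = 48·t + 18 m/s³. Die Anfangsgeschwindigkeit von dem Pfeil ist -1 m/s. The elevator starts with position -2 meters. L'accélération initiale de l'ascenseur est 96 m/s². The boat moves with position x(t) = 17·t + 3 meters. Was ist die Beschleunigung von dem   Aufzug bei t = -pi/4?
Wir müssen die Stammfunktion unserer Gleichung für den Ruck j(t) = -384·sin(4·t) 1-mal finden. Mit ∫j(t)dt und Anwendung von a(0) = 96, finden wir a(t) = 96·cos(4·t). Aus der Gleichung für die Beschleunigung a(t) = 96·cos(4·t), setzen wir t = -pi/4 ein und erhalten a = -96.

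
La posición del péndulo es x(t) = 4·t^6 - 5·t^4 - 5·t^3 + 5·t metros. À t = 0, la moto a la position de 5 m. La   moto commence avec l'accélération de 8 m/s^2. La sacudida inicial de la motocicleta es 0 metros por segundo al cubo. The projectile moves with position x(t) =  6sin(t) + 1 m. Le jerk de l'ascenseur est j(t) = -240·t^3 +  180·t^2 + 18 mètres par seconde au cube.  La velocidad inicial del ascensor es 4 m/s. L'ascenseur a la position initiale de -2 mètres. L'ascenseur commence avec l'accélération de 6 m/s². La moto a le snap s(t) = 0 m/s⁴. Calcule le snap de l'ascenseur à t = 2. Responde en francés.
Nous devons dériver notre équation du jerk j(t) = -240·t^3 + 180·t^2 + 18 1 fois. En dérivant le jerk, nous obtenons le snap: s(t) = -720·t^2 + 360·t. Nous avons le snap s(t) = -720·t^2 + 360·t. En substituant t = 2: s(2) = -2160.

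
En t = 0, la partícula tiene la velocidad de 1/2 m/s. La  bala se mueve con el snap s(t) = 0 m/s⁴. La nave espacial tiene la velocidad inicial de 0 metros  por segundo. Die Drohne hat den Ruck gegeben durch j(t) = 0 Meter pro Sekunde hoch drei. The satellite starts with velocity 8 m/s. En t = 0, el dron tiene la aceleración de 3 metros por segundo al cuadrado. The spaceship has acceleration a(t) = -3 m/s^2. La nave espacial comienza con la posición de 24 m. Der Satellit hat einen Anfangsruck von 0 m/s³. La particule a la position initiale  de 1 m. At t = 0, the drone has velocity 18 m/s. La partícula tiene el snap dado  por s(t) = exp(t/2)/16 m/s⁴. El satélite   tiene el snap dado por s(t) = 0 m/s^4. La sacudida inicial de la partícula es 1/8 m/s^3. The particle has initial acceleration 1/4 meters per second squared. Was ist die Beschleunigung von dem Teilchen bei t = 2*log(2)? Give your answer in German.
Um dies zu lösen, müssen wir 2 Stammfunktionen unserer Gleichung für den Snap s(t) = exp(t/2)/16 finden. Mit ∫s(t)dt und Anwendung von j(0) = 1/8, finden wir j(t) = exp(t/2)/8. Durch Integration von dem Ruck und Verwendung der Anfangsbedingung a(0) = 1/4, erhalten wir a(t) = exp(t/2)/4. Wir haben die Beschleunigung a(t) = exp(t/2)/4. Durch Einsetzen von t = 2*log(2): a(2*log(2)) = 1/2.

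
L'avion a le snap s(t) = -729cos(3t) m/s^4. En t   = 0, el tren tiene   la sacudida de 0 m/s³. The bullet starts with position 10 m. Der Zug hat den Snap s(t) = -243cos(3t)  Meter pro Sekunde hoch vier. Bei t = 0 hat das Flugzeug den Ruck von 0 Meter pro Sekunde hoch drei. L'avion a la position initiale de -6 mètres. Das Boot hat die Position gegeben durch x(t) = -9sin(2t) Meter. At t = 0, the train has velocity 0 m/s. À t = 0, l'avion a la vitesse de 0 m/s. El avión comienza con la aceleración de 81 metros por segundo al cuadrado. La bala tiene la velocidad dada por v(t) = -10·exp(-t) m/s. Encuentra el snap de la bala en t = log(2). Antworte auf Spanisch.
Debemos derivar nuestra ecuación de la velocidad v(t) = -10·exp(-t) 3 veces. Tomando d/dt de v(t), encontramos a(t) = 10·exp(-t). Tomando d/dt de a(t), encontramos j(t) = -10·exp(-t). La derivada de la sacudida da el snap: s(t) = 10·exp(-t). De la ecuación del snap s(t) = 10·exp(-t), sustituimos t = log(2) para obtener s = 5.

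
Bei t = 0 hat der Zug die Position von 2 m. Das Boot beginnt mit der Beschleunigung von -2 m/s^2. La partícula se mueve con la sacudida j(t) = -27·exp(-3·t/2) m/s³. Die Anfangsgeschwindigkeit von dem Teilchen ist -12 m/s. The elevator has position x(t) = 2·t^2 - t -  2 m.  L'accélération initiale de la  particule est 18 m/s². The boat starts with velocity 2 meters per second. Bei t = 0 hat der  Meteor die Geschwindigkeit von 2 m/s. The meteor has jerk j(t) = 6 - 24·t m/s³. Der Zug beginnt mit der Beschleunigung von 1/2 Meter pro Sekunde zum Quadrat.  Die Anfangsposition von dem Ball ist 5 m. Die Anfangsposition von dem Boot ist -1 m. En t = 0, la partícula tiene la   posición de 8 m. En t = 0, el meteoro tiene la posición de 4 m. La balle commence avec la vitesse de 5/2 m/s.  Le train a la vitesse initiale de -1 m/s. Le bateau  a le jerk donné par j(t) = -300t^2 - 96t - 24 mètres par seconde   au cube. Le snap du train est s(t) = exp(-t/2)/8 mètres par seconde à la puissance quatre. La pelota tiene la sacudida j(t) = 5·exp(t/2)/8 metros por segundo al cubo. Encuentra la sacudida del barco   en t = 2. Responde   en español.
De la ecuación de la sacudida j(t) = -300·t^2 - 96·t - 24, sustituimos t = 2 para obtener j = -1416.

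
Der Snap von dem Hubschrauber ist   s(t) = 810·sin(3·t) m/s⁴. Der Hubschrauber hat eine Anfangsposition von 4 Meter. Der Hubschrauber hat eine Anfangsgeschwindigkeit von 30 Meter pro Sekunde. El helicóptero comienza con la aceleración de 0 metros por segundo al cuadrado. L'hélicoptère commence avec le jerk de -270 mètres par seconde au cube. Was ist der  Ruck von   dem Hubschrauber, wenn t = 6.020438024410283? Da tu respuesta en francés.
Pour résoudre ceci, nous devons prendre 1 primitive de notre équation du snap s(t) = 810·sin(3·t). La primitive du snap est le jerk. En utilisant j(0) = -270, nous obtenons j(t) = -270·cos(3·t). En utilisant j(t) = -270·cos(3·t) et en substituant t = 6.020438024410283, nous trouvons j = -190.375146717241.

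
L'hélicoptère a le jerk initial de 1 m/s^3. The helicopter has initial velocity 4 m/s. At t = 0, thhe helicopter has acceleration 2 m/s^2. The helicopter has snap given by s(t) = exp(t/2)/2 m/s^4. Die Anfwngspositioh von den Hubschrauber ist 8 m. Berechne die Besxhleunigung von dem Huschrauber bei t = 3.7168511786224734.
Wir müssen unsere Gleichung für den Snap s(t) = exp(t/2)/2 2-mal integrieren. Durch Integration von dem Snap und Verwendung der Anfangsbedingung j(0) = 1, erhalten wir j(t) = exp(t/2). Das Integral von dem Ruck, mit a(0) = 2, ergibt die Beschleunigung: a(t) = 2·exp(t/2). Mit a(t) = 2·exp(t/2) und Einsetzen von t = 3.7168511786224734, finden wir a = 12.8272622577953.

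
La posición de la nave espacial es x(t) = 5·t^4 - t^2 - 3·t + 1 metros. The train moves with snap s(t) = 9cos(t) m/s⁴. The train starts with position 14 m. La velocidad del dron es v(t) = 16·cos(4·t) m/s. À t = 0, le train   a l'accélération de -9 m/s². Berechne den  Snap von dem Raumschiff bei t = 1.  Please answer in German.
Um dies zu lösen, müssen wir 4 Ableitungen unserer Gleichung für die Position x(t) = 5·t^4 - t^2 - 3·t + 1 nehmen. Durch Ableiten von der Position erhalten wir die Geschwindigkeit: v(t) = 20·t^3 - 2·t - 3. Mit d/dt von v(t) finden wir a(t) = 60·t^2 - 2. Die Ableitung von der Beschleunigung ergibt den Ruck: j(t) = 120·t. Die Ableitung von dem Ruck ergibt den Snap: s(t) = 120. Wir haben den Snap s(t) = 120. Durch Einsetzen von t = 1: s(1) = 120.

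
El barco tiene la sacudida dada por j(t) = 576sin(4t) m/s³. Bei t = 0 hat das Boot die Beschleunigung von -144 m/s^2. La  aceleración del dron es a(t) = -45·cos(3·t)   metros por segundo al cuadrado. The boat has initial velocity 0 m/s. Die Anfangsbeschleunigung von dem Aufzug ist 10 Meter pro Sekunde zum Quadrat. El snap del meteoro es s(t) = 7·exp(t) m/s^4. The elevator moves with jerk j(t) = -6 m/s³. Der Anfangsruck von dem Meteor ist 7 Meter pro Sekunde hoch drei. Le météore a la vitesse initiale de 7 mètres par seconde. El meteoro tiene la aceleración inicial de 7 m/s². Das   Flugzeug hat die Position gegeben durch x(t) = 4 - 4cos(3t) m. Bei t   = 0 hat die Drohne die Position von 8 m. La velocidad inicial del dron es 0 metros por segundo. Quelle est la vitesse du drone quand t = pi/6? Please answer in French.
En partant de l'accélération a(t) = -45·cos(3·t), nous prenons 1 intégrale. En intégrant l'accélération et en utilisant la condition initiale v(0) = 0, nous obtenons v(t) = -15·sin(3·t). En utilisant v(t) = -15·sin(3·t) et en substituant t = pi/6, nous trouvons v = -15.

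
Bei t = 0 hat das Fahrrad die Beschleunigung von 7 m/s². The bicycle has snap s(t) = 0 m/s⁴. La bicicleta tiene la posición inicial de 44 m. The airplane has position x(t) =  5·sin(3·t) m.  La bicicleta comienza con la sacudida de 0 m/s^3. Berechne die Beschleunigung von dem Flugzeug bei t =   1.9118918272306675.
Um dies zu lösen, müssen wir 2 Ableitungen unserer Gleichung für die Position x(t) = 5·sin(3·t) nehmen. Durch Ableiten von der Position erhalten wir die Geschwindigkeit: v(t) = 15·cos(3·t). Die Ableitung von der Geschwindigkeit ergibt die Beschleunigung: a(t) = -45·sin(3·t). Aus der Gleichung für die Beschleunigung a(t) = -45·sin(3·t), setzen wir t = 1.9118918272306675 ein und erhalten a = 23.4253204067618.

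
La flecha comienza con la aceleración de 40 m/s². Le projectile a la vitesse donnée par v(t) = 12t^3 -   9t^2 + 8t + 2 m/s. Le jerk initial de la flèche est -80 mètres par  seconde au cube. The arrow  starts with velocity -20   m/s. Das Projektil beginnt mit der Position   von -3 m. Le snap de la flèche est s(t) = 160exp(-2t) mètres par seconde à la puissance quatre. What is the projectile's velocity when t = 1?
Using v(t) = 12·t^3 - 9·t^2 + 8·t + 2 and substituting t = 1, we find v = 13.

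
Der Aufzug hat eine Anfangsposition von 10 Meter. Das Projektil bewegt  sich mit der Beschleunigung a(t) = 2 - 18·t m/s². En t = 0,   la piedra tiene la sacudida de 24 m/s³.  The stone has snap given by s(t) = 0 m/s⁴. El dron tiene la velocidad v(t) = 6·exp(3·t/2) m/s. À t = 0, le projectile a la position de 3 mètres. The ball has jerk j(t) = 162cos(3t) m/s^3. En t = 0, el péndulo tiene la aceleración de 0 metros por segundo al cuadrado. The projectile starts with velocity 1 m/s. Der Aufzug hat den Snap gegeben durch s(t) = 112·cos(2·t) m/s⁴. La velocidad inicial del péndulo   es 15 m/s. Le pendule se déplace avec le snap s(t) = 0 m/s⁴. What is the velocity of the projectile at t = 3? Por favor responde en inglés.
To find the answer, we compute 1 integral of a(t) = 2 - 18·t. Taking ∫a(t)dt and applying v(0) = 1, we find v(t) = -9·t^2 + 2·t + 1. From the given velocity equation v(t) = -9·t^2 + 2·t + 1, we substitute t = 3 to get v = -74.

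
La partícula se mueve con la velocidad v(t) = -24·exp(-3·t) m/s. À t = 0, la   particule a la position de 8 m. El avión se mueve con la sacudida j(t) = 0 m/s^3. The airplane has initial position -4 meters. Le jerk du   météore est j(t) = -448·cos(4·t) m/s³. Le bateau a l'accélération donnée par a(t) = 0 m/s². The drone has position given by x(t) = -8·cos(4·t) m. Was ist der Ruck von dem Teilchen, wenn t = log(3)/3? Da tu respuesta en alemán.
Wir müssen unsere Gleichung für die Geschwindigkeit v(t) = -24·exp(-3·t) 2-mal ableiten. Die Ableitung von der Geschwindigkeit ergibt die Beschleunigung: a(t) = 72·exp(-3·t). Durch Ableiten von der Beschleunigung erhalten wir den Ruck: j(t) = -216·exp(-3·t). Aus der Gleichung für den Ruck j(t) = -216·exp(-3·t), setzen wir t = log(3)/3 ein und erhalten j = -72.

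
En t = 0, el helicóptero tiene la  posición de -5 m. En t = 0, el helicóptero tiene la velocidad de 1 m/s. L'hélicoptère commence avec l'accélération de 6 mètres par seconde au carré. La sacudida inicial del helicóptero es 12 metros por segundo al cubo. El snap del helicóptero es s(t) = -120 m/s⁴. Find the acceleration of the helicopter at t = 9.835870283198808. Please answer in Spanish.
Para resolver esto, necesitamos tomar 2 integrales de nuestra ecuación del snap s(t) = -120. Integrando el snap y usando la condición inicial j(0) = 12, obtenemos j(t) = 12 - 120·t. Integrando la sacudida y usando la condición inicial a(0) = 6, obtenemos a(t) = -60·t^2 + 12·t + 6. De la ecuación de la aceleración a(t) = -60·t^2 + 12·t + 6, sustituimos t = 9.835870283198808 para obtener a = -5680.63021027642.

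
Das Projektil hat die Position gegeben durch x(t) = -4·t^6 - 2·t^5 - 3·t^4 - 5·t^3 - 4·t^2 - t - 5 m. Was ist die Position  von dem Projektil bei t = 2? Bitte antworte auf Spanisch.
De la ecuación de la posición x(t) = -4·t^6 - 2·t^5 - 3·t^4 - 5·t^3 - 4·t^2 - t - 5, sustituimos t = 2 para obtener x = -431.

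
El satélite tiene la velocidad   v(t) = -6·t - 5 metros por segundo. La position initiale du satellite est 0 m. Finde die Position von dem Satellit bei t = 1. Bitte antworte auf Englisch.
To solve this, we need to take 1 integral of our velocity equation v(t) = -6·t - 5. The integral of velocity is position. Using x(0) = 0, we get x(t) = -3·t^2 - 5·t. From the given position equation x(t) = -3·t^2 - 5·t, we substitute t = 1 to get x = -8.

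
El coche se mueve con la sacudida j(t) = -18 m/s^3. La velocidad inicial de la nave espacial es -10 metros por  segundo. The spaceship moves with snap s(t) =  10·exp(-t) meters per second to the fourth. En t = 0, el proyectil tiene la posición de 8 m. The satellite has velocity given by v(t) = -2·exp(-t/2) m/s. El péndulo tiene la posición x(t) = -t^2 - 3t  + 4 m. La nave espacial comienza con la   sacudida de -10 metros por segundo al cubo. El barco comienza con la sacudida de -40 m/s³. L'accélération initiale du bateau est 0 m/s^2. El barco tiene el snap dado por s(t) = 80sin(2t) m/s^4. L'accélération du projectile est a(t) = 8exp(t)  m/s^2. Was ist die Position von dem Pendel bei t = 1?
Mit x(t) = -t^2 - 3·t + 4 und Einsetzen von t = 1, finden wir x = 0.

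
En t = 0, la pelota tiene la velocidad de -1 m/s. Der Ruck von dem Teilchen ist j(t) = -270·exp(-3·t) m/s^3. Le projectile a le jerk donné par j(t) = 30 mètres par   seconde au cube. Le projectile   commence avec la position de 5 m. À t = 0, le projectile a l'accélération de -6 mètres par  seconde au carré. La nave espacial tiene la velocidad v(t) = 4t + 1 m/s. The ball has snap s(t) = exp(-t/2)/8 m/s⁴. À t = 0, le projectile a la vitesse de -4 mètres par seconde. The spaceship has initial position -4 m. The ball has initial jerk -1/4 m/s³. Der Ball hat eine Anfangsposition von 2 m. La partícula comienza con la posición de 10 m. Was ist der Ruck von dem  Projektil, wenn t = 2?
Wir haben den Ruck j(t) = 30. Durch Einsetzen von t = 2: j(2) = 30.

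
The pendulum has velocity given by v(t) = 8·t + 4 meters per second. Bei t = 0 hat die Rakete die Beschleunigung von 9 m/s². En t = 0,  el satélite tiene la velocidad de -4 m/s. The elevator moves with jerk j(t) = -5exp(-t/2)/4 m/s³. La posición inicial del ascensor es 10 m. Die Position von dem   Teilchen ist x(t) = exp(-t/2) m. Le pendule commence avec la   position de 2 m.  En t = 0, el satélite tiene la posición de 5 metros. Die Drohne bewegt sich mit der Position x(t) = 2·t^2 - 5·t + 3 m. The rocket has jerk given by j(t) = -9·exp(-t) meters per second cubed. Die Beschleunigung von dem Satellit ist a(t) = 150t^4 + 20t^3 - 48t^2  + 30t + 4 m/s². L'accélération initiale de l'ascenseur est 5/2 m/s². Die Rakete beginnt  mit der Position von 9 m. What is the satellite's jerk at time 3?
To solve this, we need to take 1 derivative of our acceleration equation a(t) = 150·t^4 + 20·t^3 - 48·t^2 + 30·t + 4. Differentiating acceleration, we get jerk: j(t) = 600·t^3 + 60·t^2 - 96·t + 30. From the given jerk equation j(t) = 600·t^3 + 60·t^2 - 96·t + 30, we substitute t = 3 to get j = 16482.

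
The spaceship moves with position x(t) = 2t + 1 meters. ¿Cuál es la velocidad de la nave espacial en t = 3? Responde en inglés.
To solve this, we need to take 1 derivative of our position equation x(t) = 2·t + 1. Taking d/dt of x(t), we find v(t) = 2. From the given velocity equation v(t) = 2, we substitute t = 3 to get v = 2.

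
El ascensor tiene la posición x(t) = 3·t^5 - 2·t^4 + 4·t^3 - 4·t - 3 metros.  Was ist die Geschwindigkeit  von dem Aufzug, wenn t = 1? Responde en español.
Debemos derivar nuestra ecuación de la posición x(t) = 3·t^5 - 2·t^4 + 4·t^3 - 4·t - 3 1 vez. Tomando d/dt de x(t), encontramos v(t) = 15·t^4 - 8·t^3 + 12·t^2 - 4. Tenemos la velocidad v(t) = 15·t^4 - 8·t^3 + 12·t^2 - 4. Sustituyendo t = 1: v(1) = 15.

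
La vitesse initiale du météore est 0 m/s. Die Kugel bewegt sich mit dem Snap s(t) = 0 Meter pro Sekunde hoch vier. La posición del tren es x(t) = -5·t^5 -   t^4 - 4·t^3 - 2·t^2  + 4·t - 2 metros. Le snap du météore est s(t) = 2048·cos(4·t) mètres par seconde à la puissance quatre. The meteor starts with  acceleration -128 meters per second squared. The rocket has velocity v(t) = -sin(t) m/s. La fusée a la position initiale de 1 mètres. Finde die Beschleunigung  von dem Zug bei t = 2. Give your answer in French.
Nous devons dériver notre équation de la position x(t) = -5·t^5 - t^4 - 4·t^3 - 2·t^2 + 4·t - 2 2 fois. En dérivant la position, nous obtenons la vitesse: v(t) = -25·t^4 - 4·t^3 - 12·t^2 - 4·t + 4. En prenant d/dt de v(t), nous trouvons a(t) = -100·t^3 - 12·t^2 - 24·t - 4. Nous avons l'accélération a(t) = -100·t^3 - 12·t^2 - 24·t - 4. En substituant t = 2: a(2) = -900.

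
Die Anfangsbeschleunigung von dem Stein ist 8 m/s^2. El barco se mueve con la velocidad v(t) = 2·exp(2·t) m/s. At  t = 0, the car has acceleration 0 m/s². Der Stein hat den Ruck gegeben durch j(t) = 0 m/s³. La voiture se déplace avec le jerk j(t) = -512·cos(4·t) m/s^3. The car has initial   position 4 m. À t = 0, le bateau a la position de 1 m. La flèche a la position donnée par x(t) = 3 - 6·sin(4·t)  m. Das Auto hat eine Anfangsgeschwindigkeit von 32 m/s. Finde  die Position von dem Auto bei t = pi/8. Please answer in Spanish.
Debemos encontrar la integral de nuestra ecuación de la sacudida j(t) = -512·cos(4·t) 3 veces. La integral de la sacudida es la aceleración. Usando a(0) = 0, obtenemos a(t) = -128·sin(4·t). Tomando ∫a(t)dt y aplicando v(0) = 32, encontramos v(t) = 32·cos(4·t). La integral de la velocidad es la posición. Usando x(0) = 4, obtenemos x(t) = 8·sin(4·t) + 4. Usando x(t) = 8·sin(4·t) + 4 y sustituyendo t = pi/8, encontramos x = 12.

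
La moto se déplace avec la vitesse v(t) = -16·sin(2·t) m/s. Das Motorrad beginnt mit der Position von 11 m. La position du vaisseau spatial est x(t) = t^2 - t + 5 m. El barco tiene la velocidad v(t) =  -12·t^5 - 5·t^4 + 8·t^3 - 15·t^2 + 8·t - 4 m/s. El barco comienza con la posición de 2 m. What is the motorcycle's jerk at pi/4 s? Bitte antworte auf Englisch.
To solve this, we need to take 2 derivatives of our velocity equation v(t) = -16·sin(2·t). Differentiating velocity, we get acceleration: a(t) = -32·cos(2·t). Taking d/dt of a(t), we find j(t) = 64·sin(2·t). From the given jerk equation j(t) = 64·sin(2·t), we substitute t = pi/4 to get j = 64.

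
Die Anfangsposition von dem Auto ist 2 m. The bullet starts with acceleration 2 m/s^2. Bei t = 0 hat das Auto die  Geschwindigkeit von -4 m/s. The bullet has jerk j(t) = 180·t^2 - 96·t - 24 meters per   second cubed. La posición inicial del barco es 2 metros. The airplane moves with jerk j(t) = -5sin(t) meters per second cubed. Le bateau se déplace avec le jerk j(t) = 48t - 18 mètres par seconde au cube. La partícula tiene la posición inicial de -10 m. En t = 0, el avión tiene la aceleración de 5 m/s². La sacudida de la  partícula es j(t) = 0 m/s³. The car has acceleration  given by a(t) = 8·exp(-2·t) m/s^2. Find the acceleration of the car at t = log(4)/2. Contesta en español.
Tenemos la aceleración a(t) = 8·exp(-2·t). Sustituyendo t = log(4)/2: a(log(4)/2) = 2.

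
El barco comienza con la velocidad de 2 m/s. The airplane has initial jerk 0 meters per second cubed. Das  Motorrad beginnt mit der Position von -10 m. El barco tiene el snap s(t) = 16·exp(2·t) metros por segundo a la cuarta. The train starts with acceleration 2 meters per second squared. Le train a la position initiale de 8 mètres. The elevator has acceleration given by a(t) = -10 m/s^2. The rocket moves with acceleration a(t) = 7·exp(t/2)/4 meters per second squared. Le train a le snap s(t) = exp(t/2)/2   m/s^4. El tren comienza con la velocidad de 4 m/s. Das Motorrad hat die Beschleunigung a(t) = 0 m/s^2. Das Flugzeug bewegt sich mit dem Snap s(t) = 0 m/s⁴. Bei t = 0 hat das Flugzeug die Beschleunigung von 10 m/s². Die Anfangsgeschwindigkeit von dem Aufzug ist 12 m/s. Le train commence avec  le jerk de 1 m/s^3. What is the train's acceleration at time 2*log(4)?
To find the answer, we compute 2 integrals of s(t) = exp(t/2)/2. The integral of snap, with j(0) = 1, gives jerk: j(t) = exp(t/2). Finding the antiderivative of j(t) and using a(0) = 2: a(t) = 2·exp(t/2). From the given acceleration equation a(t) = 2·exp(t/2), we substitute t = 2*log(4) to get a = 8.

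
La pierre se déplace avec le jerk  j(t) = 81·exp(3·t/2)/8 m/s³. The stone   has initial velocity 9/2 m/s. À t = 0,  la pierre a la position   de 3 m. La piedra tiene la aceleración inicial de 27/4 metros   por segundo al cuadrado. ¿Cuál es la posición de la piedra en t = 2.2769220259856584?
Debemos encontrar la antiderivada de nuestra ecuación de la sacudida j(t) = 81·exp(3·t/2)/8 3 veces. Integrando la sacudida y usando la condición inicial a(0) = 27/4, obtenemos a(t) = 27·exp(3·t/2)/4. La integral de la aceleración es la velocidad. Usando v(0) = 9/2, obtenemos v(t) = 9·exp(3·t/2)/2. Tomando ∫v(t)dt y aplicando x(0) = 3, encontramos x(t) = 3·exp(3·t/2). Tenemos la posición x(t) = 3·exp(3·t/2). Sustituyendo t = 2.2769220259856584: x(2.2769220259856584) = 91.2858076093728.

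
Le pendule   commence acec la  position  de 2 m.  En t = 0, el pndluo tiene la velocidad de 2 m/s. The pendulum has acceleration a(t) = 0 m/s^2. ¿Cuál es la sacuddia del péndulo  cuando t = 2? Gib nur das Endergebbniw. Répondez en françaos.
j(2) = 0.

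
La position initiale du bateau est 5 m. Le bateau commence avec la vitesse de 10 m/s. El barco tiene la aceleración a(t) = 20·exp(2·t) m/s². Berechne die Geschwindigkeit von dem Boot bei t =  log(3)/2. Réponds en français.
Nous devons trouver la primitive de notre équation de l'accélération a(t) = 20·exp(2·t) 1 fois. En intégrant l'accélération et en utilisant la condition initiale v(0) = 10, nous obtenons v(t) = 10·exp(2·t). De l'équation de la vitesse v(t) = 10·exp(2·t), nous substituons t = log(3)/2 pour obtenir v = 30.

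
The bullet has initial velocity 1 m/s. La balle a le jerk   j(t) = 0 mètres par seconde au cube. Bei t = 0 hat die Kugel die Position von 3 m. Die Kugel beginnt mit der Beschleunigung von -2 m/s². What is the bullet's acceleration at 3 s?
We need to integrate our jerk equation j(t) = 0 1 time. Taking ∫j(t)dt and applying a(0) = -2, we find a(t) = -2. From the given acceleration equation a(t) = -2, we substitute t = 3 to get a = -2.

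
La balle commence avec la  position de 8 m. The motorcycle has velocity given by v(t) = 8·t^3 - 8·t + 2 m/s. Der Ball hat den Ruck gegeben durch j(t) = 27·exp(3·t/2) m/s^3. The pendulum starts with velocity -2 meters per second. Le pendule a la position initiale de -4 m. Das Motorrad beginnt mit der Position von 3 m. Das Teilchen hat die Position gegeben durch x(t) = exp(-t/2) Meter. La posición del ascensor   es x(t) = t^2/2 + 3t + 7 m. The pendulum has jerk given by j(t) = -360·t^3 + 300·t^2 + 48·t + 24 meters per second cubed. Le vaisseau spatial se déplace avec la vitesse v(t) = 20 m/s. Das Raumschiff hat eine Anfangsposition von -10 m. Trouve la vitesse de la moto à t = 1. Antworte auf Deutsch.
Mit v(t) = 8·t^3 - 8·t + 2 und Einsetzen von t = 1, finden wir v = 2.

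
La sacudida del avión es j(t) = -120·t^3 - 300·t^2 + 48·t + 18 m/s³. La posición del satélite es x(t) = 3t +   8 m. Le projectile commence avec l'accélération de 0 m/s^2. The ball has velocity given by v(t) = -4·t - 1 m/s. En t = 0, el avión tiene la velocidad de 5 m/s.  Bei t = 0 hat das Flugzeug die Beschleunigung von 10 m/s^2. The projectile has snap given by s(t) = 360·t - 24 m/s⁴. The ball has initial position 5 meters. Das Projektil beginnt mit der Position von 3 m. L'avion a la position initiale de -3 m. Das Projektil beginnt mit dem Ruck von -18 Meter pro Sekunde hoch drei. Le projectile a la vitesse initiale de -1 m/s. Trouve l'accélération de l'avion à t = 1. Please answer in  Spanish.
Debemos encontrar la integral de nuestra ecuación de la sacudida j(t) = -120·t^3 - 300·t^2 + 48·t + 18 1 vez. Integrando la sacudida y usando la condición inicial a(0) = 10, obtenemos a(t) = -30·t^4 - 100·t^3 + 24·t^2 + 18·t + 10. Tenemos la aceleración a(t) = -30·t^4 - 100·t^3 + 24·t^2 + 18·t + 10. Sustituyendo t = 1: a(1) = -78.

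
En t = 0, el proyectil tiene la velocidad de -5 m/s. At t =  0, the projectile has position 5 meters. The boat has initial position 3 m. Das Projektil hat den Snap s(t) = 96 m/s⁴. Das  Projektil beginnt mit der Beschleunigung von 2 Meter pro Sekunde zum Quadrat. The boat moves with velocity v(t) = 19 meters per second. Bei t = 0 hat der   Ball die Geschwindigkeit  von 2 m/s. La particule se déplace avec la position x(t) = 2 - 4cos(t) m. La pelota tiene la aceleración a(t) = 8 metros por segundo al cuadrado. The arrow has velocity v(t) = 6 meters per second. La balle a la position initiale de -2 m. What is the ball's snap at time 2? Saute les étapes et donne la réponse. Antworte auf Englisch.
At t = 2, s = 0.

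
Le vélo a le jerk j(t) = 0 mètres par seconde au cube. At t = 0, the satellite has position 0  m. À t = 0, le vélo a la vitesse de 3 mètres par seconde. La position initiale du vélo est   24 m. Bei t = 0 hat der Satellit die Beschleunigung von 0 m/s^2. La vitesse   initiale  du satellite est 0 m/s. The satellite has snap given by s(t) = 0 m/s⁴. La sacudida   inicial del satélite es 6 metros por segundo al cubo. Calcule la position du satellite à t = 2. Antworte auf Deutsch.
Wir müssen das Integral unserer Gleichung für den Snap s(t) = 0 4-mal finden. Die Stammfunktion von dem Snap, mit j(0) = 6, ergibt den Ruck: j(t) = 6. Das Integral von dem Ruck ist die Beschleunigung. Mit a(0) = 0 erhalten wir a(t) = 6·t. Die Stammfunktion von der Beschleunigung, mit v(0) = 0, ergibt die Geschwindigkeit: v(t) = 3·t^2. Durch Integration von der Geschwindigkeit und Verwendung der Anfangsbedingung x(0) = 0, erhalten wir x(t) = t^3. Mit x(t) = t^3 und Einsetzen von t = 2, finden wir x = 8.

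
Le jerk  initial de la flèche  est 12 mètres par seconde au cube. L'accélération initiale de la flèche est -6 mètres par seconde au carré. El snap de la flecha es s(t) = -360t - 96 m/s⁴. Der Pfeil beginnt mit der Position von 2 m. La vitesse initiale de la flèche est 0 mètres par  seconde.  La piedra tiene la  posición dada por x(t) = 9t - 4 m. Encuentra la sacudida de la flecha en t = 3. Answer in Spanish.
Partiendo del snap s(t) = -360·t - 96, tomamos 1 integral. Integrando el snap y usando la condición inicial j(0) = 12, obtenemos j(t) = -180·t^2 - 96·t + 12. Tenemos la sacudida j(t) = -180·t^2 - 96·t + 12. Sustituyendo t = 3: j(3) = -1896.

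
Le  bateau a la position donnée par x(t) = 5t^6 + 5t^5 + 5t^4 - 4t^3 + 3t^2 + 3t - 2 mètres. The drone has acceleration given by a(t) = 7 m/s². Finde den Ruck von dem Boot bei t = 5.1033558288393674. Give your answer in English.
Starting from position x(t) = 5·t^6 + 5·t^5 + 5·t^4 - 4·t^3 + 3·t^2 + 3·t - 2, we take 3 derivatives. The derivative of position gives velocity: v(t) = 30·t^5 + 25·t^4 + 20·t^3 - 12·t^2 + 6·t + 3. Taking d/dt of v(t), we find a(t) = 150·t^4 + 100·t^3 + 60·t^2 - 24·t + 6. The derivative of acceleration gives jerk: j(t) = 600·t^3 + 300·t^2 + 120·t - 24. Using j(t) = 600·t^3 + 300·t^2 + 120·t - 24 and substituting t = 5.1033558288393674, we find j = 88149.4915128325.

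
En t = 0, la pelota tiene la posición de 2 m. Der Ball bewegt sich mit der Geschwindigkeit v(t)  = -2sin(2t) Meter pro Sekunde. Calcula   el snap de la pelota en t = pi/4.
Partiendo de la velocidad v(t) = -2·sin(2·t), tomamos 3 derivadas. Tomando d/dt de v(t), encontramos a(t) = -4·cos(2·t). La derivada de la aceleración da la sacudida: j(t) = 8·sin(2·t). Derivando la sacudida, obtenemos el snap: s(t) = 16·cos(2·t). Usando s(t) = 16·cos(2·t) y sustituyendo t = pi/4, encontramos s = 0.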